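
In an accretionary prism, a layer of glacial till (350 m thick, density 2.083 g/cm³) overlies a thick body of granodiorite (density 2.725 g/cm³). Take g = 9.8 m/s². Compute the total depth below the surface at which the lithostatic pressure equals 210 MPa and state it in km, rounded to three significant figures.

Pressure at base of upper layers: 2083×9.8×350 = 7.145×10^6 Pa = 7.145 MPa
Remaining pressure to be supplied by granodiorite: 2.100×10^8 − 7.145×10^6 = 2.029×10^8 Pa
Additional depth in granodiorite = 2.029×10^8 Pa / (2725 kg/m³ × 9.8 m/s²) = 7596.2 m
Total depth = 350 m + 7596.2 m = 7946.2 m
= 7.9462 km

7.95 km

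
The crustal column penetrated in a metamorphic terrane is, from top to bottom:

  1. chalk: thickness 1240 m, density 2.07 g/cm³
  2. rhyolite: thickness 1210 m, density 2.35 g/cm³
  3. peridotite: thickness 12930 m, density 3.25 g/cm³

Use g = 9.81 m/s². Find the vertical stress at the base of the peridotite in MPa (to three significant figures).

chalk: 2070 kg/m³ × 9.81 m/s² × 1240 m = 2.518×10^7 Pa = 25.18 MPa
rhyolite: 2350 kg/m³ × 9.81 m/s² × 1210 m = 2.789×10^7 Pa = 27.89 MPa
peridotite: 3250 kg/m³ × 9.81 m/s² × 12930 m = 4.122×10^8 Pa = 412.2 MPa
Total = 25.18 + 27.89 + 412.2 = 465.32 MPa

465 MPa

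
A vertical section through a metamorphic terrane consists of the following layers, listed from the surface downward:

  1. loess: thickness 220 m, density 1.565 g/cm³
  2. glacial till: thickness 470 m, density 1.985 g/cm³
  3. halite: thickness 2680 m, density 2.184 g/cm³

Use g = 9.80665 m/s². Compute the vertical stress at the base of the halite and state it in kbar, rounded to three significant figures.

0.699 kbar

loess: 1565 kg/m³ × 9.80665 m/s² × 220 m = 3.376×10^6 Pa = 0.03376 kbar
glacial till: 1985 kg/m³ × 9.80665 m/s² × 470 m = 9.149×10^6 Pa = 0.09149 kbar
halite: 2184 kg/m³ × 9.80665 m/s² × 2680 m = 5.740×10^7 Pa = 0.5740 kbar
Total = 0.03376 + 0.09149 + 0.5740 = 0.69925 kbar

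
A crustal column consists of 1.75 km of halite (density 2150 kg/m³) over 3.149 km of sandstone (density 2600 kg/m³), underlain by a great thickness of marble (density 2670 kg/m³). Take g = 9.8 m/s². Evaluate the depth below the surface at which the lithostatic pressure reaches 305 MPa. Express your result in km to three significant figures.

12.1 km

Pressure at base of upper layers: 2150×9.8×1750 + 2600×9.8×3149 = 1.171×10^8 Pa = 117.1 MPa
Remaining pressure to be supplied by marble: 3.050×10^8 − 1.171×10^8 = 1.879×10^8 Pa
Additional depth in marble = 1.879×10^8 Pa / (2670 kg/m³ × 9.8 m/s²) = 7180.7 m
Total depth = 4899 m + 7180.7 m = 12080 m
= 12.080 km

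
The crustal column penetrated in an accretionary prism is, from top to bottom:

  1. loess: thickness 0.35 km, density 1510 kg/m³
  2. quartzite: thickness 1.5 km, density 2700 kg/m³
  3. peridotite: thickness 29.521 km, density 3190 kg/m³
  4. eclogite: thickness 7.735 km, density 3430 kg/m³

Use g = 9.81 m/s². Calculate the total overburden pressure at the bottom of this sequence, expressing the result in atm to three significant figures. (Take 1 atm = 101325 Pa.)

loess: 1510 kg/m³ × 9.81 m/s² × 350 m = 5.185×10^6 Pa = 51.17 atm
quartzite: 2700 kg/m³ × 9.81 m/s² × 1500 m = 3.973×10^7 Pa = 392.1 atm
peridotite: 3190 kg/m³ × 9.81 m/s² × 29521 m = 9.238×10^8 Pa = 9117 atm
eclogite: 3430 kg/m³ × 9.81 m/s² × 7735 m = 2.603×10^8 Pa = 2569 atm
Total = 51.17 + 392.1 + 9117 + 2569 = 12129 atm

12100 atm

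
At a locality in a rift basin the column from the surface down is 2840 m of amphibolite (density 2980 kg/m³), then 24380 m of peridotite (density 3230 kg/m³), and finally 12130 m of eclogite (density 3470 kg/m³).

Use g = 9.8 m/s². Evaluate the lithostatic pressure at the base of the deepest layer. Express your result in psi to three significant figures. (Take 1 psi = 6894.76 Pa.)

184000 psi

amphibolite: 2980 kg/m³ × 9.8 m/s² × 2840 m = 8.294×10^7 Pa = 12029 psi
peridotite: 3230 kg/m³ × 9.8 m/s² × 24380 m = 7.717×10^8 Pa = 1.119×10^5 psi
eclogite: 3470 kg/m³ × 9.8 m/s² × 12130 m = 4.125×10^8 Pa = 59827 psi
Total = 12029 + 1.119×10^5 + 59827 = 1.8379×10^5 psi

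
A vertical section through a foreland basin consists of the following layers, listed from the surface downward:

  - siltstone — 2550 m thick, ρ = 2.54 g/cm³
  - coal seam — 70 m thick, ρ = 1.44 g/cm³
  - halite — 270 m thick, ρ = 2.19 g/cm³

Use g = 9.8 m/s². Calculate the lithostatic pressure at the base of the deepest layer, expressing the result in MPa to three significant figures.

siltstone: 2540 kg/m³ × 9.8 m/s² × 2550 m = 6.347×10^7 Pa = 63.47 MPa
coal seam: 1440 kg/m³ × 9.8 m/s² × 70 m = 9.878×10^5 Pa = 0.9878 MPa
halite: 2190 kg/m³ × 9.8 m/s² × 270 m = 5.795×10^6 Pa = 5.795 MPa
Total = 63.47 + 0.9878 + 5.795 = 70.257 MPa

70.3 MPa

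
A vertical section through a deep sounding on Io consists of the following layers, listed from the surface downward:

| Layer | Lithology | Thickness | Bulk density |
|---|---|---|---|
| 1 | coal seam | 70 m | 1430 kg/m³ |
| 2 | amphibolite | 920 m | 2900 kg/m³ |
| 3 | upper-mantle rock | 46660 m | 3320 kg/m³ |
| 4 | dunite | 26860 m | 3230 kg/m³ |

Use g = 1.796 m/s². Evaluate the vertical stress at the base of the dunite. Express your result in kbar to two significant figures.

4.4 kbar

coal seam: 1430 kg/m³ × 1.796 m/s² × 70 m = 1.798×10^5 Pa = 1.798×10^-3 kbar
amphibolite: 2900 kg/m³ × 1.796 m/s² × 920 m = 4.792×10^6 Pa = 0.04792 kbar
upper-mantle rock: 3320 kg/m³ × 1.796 m/s² × 46660 m = 2.782×10^8 Pa = 2.782 kbar
dunite: 3230 kg/m³ × 1.796 m/s² × 26860 m = 1.558×10^8 Pa = 1.558 kbar
Total = 1.798×10^-3 + 0.04792 + 2.782 + 1.558 = 4.3901 kbar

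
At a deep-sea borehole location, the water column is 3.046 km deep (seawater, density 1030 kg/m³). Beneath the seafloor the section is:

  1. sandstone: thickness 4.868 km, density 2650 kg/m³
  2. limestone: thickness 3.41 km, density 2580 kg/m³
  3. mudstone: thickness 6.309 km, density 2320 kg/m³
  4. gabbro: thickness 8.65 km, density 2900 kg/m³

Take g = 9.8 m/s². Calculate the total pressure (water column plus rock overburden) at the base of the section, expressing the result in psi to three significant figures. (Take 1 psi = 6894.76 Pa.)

seawater: 1030 kg/m³ × 9.8 m/s² × 3046 m = 3.075×10^7 Pa = 4459 psi
sandstone: 2650 kg/m³ × 9.8 m/s² × 4868 m = 1.264×10^8 Pa = 18336 psi
limestone: 2580 kg/m³ × 9.8 m/s² × 3410 m = 8.622×10^7 Pa = 12505 psi
mudstone: 2320 kg/m³ × 9.8 m/s² × 6309 m = 1.434×10^8 Pa = 20804 psi
gabbro: 2900 kg/m³ × 9.8 m/s² × 8650 m = 2.458×10^8 Pa = 35655 psi
Total = 4459 + 18336 + 12505 + 20804 + 35655 = 91760 psi

91800 psi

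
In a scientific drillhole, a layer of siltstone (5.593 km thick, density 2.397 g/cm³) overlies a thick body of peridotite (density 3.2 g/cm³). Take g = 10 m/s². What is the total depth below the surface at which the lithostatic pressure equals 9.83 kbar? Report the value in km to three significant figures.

Pressure at base of upper layers: 2397×10×5593 = 1.341×10^8 Pa = 1.341 kbar
Remaining pressure to be supplied by peridotite: 9.830×10^8 − 1.341×10^8 = 8.489×10^8 Pa
Additional depth in peridotite = 8.489×10^8 Pa / (3200 kg/m³ × 10 m/s²) = 26529 m
Total depth = 5593 m + 26529 m = 32122 m
= 32.122 km

32.1 km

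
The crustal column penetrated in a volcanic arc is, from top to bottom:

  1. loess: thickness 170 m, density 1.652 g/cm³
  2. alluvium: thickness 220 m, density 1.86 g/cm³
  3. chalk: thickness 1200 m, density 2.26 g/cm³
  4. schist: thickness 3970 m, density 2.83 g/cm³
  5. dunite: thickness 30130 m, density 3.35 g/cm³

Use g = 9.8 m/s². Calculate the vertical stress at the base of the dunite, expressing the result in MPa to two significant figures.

loess: 1652 kg/m³ × 9.8 m/s² × 170 m = 2.752×10^6 Pa = 2.752 MPa
alluvium: 1860 kg/m³ × 9.8 m/s² × 220 m = 4.010×10^6 Pa = 4.010 MPa
chalk: 2260 kg/m³ × 9.8 m/s² × 1200 m = 2.658×10^7 Pa = 26.58 MPa
schist: 2830 kg/m³ × 9.8 m/s² × 3970 m = 1.101×10^8 Pa = 110.1 MPa
dunite: 3350 kg/m³ × 9.8 m/s² × 30130 m = 9.892×10^8 Pa = 989.2 MPa
Total = 2.752 + 4.010 + 26.58 + 110.1 + 989.2 = 1132.6 MPa

1100 MPa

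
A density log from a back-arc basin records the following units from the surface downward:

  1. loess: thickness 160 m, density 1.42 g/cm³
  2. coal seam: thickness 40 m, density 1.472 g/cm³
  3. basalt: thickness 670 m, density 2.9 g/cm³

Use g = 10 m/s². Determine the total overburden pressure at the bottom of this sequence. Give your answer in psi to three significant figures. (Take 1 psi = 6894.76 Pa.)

loess: 1420 kg/m³ × 10 m/s² × 160 m = 2.272×10^6 Pa = 329.5 psi
coal seam: 1472 kg/m³ × 10 m/s² × 40 m = 5.888×10^5 Pa = 85.40 psi
basalt: 2900 kg/m³ × 10 m/s² × 670 m = 1.943×10^7 Pa = 2818 psi
Total = 329.5 + 85.40 + 2818 = 3233.0 psi

3230 psi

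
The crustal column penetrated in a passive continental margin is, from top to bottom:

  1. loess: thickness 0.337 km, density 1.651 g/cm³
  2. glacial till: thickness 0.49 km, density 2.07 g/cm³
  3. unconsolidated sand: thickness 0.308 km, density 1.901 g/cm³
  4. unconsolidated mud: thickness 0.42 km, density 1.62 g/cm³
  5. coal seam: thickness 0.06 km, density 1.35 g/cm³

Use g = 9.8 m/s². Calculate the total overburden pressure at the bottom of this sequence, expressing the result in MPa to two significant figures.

loess: 1651 kg/m³ × 9.8 m/s² × 337 m = 5.453×10^6 Pa = 5.453 MPa
glacial till: 2070 kg/m³ × 9.8 m/s² × 490 m = 9.940×10^6 Pa = 9.940 MPa
unconsolidated sand: 1901 kg/m³ × 9.8 m/s² × 308 m = 5.738×10^6 Pa = 5.738 MPa
unconsolidated mud: 1620 kg/m³ × 9.8 m/s² × 420 m = 6.668×10^6 Pa = 6.668 MPa
coal seam: 1350 kg/m³ × 9.8 m/s² × 60 m = 7.938×10^5 Pa = 0.7938 MPa
Total = 5.453 + 9.940 + 5.738 + 6.668 + 0.7938 = 28.592 MPa

29 MPa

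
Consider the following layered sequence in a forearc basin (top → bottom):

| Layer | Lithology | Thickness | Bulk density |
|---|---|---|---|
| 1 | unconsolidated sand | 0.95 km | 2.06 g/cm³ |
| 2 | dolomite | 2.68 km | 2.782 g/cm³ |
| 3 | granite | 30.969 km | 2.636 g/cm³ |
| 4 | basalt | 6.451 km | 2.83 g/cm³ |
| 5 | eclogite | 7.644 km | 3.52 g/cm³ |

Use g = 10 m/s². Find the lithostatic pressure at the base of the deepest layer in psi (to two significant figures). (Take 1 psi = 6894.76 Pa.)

unconsolidated sand: 2060 kg/m³ × 10 m/s² × 950 m = 1.957×10^7 Pa = 2838 psi
dolomite: 2782 kg/m³ × 10 m/s² × 2680 m = 7.456×10^7 Pa = 10814 psi
granite: 2636 kg/m³ × 10 m/s² × 30969 m = 8.163×10^8 Pa = 1.184×10^5 psi
basalt: 2830 kg/m³ × 10 m/s² × 6451 m = 1.826×10^8 Pa = 26479 psi
eclogite: 3520 kg/m³ × 10 m/s² × 7644 m = 2.691×10^8 Pa = 39025 psi
Total = 2838 + 10814 + 1.184×10^5 + 26479 + 39025 = 1.9756×10^5 psi

200000 psi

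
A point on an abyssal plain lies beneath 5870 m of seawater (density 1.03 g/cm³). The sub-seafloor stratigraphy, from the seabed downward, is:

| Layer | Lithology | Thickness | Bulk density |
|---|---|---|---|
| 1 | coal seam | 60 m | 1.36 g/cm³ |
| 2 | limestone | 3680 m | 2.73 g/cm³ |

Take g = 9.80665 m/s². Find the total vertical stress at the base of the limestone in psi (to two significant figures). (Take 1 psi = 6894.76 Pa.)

23000 psi

seawater: 1030 kg/m³ × 9.80665 m/s² × 5870 m = 5.929×10^7 Pa = 8600 psi
coal seam: 1360 kg/m³ × 9.80665 m/s² × 60 m = 8.002×10^5 Pa = 116.1 psi
limestone: 2730 kg/m³ × 9.80665 m/s² × 3680 m = 9.852×10^7 Pa = 14289 psi
Total = 8600 + 116.1 + 14289 = 23005 psi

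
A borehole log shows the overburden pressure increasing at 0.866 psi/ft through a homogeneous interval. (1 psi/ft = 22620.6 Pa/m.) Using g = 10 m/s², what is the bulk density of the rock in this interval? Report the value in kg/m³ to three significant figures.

ρ = (dP/dz)/g = 0.866 psi/ft / 10 m/s² = 19589 Pa/m / 10 m/s² = 1958.9 kg/m³

1960 kg/m³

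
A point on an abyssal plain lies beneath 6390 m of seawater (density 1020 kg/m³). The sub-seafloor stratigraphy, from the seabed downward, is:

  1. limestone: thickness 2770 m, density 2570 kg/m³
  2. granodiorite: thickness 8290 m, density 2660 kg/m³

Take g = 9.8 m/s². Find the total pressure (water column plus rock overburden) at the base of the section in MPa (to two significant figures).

seawater: 1020 kg/m³ × 9.8 m/s² × 6390 m = 6.387×10^7 Pa = 63.87 MPa
limestone: 2570 kg/m³ × 9.8 m/s² × 2770 m = 6.977×10^7 Pa = 69.77 MPa
granodiorite: 2660 kg/m³ × 9.8 m/s² × 8290 m = 2.161×10^8 Pa = 216.1 MPa
Total = 63.87 + 69.77 + 216.1 = 349.74 MPa

350 MPa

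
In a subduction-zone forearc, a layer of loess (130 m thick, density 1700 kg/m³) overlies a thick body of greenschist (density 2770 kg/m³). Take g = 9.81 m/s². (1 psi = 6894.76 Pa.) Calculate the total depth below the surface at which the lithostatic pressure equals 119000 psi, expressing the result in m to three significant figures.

Pressure at base of upper layers: 1700×9.81×130 = 2.168×10^6 Pa = 314.4 psi
Remaining pressure to be supplied by greenschist: 8.205×10^8 − 2.168×10^6 = 8.183×10^8 Pa
Additional depth in greenschist = 8.183×10^8 Pa / (2770 kg/m³ × 9.81 m/s²) = 30114 m
Total depth = 130 m + 30114 m = 30244 m

30200 m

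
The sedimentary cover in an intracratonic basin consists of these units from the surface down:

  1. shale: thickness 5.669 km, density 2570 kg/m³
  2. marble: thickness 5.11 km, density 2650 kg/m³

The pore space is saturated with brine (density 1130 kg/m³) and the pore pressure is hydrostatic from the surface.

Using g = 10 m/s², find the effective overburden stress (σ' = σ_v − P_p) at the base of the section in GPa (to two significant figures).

Overburden (lithostatic) stress σ_v:
shale: 2570 kg/m³ × 10 m/s² × 5669 m = 1.457×10^8 Pa = 145.7 MPa
marble: 2650 kg/m³ × 10 m/s² × 5110 m = 1.354×10^8 Pa = 135.4 MPa
Total = 145.7 + 135.4 = 281.11 MPa
Pore pressure P_p = 1130 kg/m³ × 10 m/s² × 10779 m = 1.218×10^8 Pa = 121.8 MPa
Effective stress σ' = σ_v − P_p = 281.1 − 121.8 = 159.31 MPa = 0.15931 GPa

0.16 GPa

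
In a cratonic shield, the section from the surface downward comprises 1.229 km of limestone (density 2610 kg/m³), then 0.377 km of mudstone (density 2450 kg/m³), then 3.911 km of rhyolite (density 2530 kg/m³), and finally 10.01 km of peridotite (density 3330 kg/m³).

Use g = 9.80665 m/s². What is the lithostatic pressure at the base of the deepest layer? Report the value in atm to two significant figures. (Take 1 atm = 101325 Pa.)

4600 atm

limestone: 2610 kg/m³ × 9.80665 m/s² × 1229 m = 3.146×10^7 Pa = 310.5 atm
mudstone: 2450 kg/m³ × 9.80665 m/s² × 377 m = 9.058×10^6 Pa = 89.39 atm
rhyolite: 2530 kg/m³ × 9.80665 m/s² × 3911 m = 9.704×10^7 Pa = 957.7 atm
peridotite: 3330 kg/m³ × 9.80665 m/s² × 10010 m = 3.269×10^8 Pa = 3226 atm
Total = 310.5 + 89.39 + 957.7 + 3226 = 4583.6 atm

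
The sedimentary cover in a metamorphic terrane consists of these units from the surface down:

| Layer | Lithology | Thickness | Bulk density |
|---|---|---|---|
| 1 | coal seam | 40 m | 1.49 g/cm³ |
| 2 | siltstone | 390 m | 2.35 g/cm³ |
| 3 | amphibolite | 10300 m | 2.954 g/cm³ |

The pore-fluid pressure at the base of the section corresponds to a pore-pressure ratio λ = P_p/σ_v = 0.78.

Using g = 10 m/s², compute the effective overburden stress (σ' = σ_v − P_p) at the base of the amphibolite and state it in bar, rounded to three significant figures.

691 bar

Overburden (lithostatic) stress σ_v:
coal seam: 1490 kg/m³ × 10 m/s² × 40 m = 5.960×10^5 Pa = 0.5960 MPa
siltstone: 2350 kg/m³ × 10 m/s² × 390 m = 9.165×10^6 Pa = 9.165 MPa
amphibolite: 2954 kg/m³ × 10 m/s² × 10300 m = 3.043×10^8 Pa = 304.3 MPa
Total = 0.5960 + 9.165 + 304.3 = 314.02 MPa
Pore pressure P_p = λ·σ_v = 0.78 × 314.0 MPa = 244.9 MPa
Effective stress σ' = σ_v − P_p = 314.0 − 244.9 = 69.085 MPa = 690.85 bar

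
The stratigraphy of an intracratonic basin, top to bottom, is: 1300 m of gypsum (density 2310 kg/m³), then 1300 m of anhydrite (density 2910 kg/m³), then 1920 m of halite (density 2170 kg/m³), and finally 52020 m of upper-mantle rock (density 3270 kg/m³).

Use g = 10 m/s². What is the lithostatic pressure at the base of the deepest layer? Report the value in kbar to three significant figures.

18.1 kbar

gypsum: 2310 kg/m³ × 10 m/s² × 1300 m = 3.003×10^7 Pa = 0.3003 kbar
anhydrite: 2910 kg/m³ × 10 m/s² × 1300 m = 3.783×10^7 Pa = 0.3783 kbar
halite: 2170 kg/m³ × 10 m/s² × 1920 m = 4.166×10^7 Pa = 0.4166 kbar
upper-mantle rock: 3270 kg/m³ × 10 m/s² × 52020 m = 1.701×10^9 Pa = 17.01 kbar
Total = 0.3003 + 0.3783 + 0.4166 + 17.01 = 18.106 kbar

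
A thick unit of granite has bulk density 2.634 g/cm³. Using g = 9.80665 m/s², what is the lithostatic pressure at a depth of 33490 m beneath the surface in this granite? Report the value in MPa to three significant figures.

865 MPa

granite: 2634 kg/m³ × 9.80665 m/s² × 33490 m = 8.651×10^8 Pa = 865.1 MPa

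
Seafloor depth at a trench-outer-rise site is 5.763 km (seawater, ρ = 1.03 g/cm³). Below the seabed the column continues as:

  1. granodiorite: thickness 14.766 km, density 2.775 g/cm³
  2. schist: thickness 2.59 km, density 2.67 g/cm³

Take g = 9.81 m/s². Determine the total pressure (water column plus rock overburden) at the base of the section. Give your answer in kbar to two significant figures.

seawater: 1030 kg/m³ × 9.81 m/s² × 5763 m = 5.823×10^7 Pa = 0.5823 kbar
granodiorite: 2775 kg/m³ × 9.81 m/s² × 14766 m = 4.020×10^8 Pa = 4.020 kbar
schist: 2670 kg/m³ × 9.81 m/s² × 2590 m = 6.784×10^7 Pa = 0.6784 kbar
Total = 0.5823 + 4.020 + 0.6784 = 5.2804 kbar

5.3 kbar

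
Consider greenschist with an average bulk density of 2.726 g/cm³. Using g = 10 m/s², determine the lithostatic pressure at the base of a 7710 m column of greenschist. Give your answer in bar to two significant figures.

2100 bar

greenschist: 2726 kg/m³ × 10 m/s² × 7710 m = 2.102×10^8 Pa = 2102 bar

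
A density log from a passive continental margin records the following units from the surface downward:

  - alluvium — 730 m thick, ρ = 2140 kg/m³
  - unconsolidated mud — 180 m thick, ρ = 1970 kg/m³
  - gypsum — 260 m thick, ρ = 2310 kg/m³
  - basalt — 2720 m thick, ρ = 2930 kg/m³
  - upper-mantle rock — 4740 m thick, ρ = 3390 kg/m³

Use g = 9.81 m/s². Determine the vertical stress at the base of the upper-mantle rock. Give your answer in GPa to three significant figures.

alluvium: 2140 kg/m³ × 9.81 m/s² × 730 m = 1.533×10^7 Pa = 0.01533 GPa
unconsolidated mud: 1970 kg/m³ × 9.81 m/s² × 180 m = 3.479×10^6 Pa = 3.479×10^-3 GPa
gypsum: 2310 kg/m³ × 9.81 m/s² × 260 m = 5.892×10^6 Pa = 5.892×10^-3 GPa
basalt: 2930 kg/m³ × 9.81 m/s² × 2720 m = 7.818×10^7 Pa = 0.07818 GPa
upper-mantle rock: 3390 kg/m³ × 9.81 m/s² × 4740 m = 1.576×10^8 Pa = 0.1576 GPa
Total = 0.01533 + 3.479×10^-3 + 5.892×10^-3 + 0.07818 + 0.1576 = 0.26051 GPa

0.261 GPa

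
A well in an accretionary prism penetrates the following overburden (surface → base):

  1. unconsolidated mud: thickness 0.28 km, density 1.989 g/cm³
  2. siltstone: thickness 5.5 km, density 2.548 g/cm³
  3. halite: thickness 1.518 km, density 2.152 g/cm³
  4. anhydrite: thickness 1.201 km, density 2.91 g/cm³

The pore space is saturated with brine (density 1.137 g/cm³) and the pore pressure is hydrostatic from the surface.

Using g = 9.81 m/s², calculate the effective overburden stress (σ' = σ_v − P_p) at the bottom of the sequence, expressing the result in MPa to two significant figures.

110 MPa

Overburden (lithostatic) stress σ_v:
unconsolidated mud: 1989 kg/m³ × 9.81 m/s² × 280 m = 5.463×10^6 Pa = 5.463 MPa
siltstone: 2548 kg/m³ × 9.81 m/s² × 5500 m = 1.375×10^8 Pa = 137.5 MPa
halite: 2152 kg/m³ × 9.81 m/s² × 1518 m = 3.205×10^7 Pa = 32.05 MPa
anhydrite: 2910 kg/m³ × 9.81 m/s² × 1201 m = 3.429×10^7 Pa = 34.29 MPa
Total = 5.463 + 137.5 + 32.05 + 34.29 = 209.27 MPa
Pore pressure P_p = 1137 kg/m³ × 9.81 m/s² × 8499 m = 9.480×10^7 Pa = 94.80 MPa
Effective stress σ' = σ_v − P_p = 209.3 − 94.80 = 114.47 MPa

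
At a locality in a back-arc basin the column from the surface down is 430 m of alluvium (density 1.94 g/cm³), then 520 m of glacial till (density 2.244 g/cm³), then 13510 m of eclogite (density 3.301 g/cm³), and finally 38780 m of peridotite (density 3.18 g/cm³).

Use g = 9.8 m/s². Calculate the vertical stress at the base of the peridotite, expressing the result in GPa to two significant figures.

1.7 GPa

alluvium: 1940 kg/m³ × 9.8 m/s² × 430 m = 8.175×10^6 Pa = 8.175×10^-3 GPa
glacial till: 2244 kg/m³ × 9.8 m/s² × 520 m = 1.144×10^7 Pa = 0.01144 GPa
eclogite: 3301 kg/m³ × 9.8 m/s² × 13510 m = 4.370×10^8 Pa = 0.4370 GPa
peridotite: 3180 kg/m³ × 9.8 m/s² × 38780 m = 1.209×10^9 Pa = 1.209 GPa
Total = 8.175×10^-3 + 0.01144 + 0.4370 + 1.209 = 1.6652 GPa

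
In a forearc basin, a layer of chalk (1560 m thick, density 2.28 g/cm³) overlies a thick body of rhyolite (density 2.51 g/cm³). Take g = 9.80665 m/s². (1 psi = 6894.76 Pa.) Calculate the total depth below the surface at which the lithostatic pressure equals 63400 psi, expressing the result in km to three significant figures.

17.9 km

Pressure at base of upper layers: 2280×9.80665×1560 = 3.488×10^7 Pa = 5059 psi
Remaining pressure to be supplied by rhyolite: 4.371×10^8 − 3.488×10^7 = 4.022×10^8 Pa
Additional depth in rhyolite = 4.022×10^8 Pa / (2510 kg/m³ × 9.80665 m/s²) = 16342 m
Total depth = 1560 m + 16342 m = 17902 m
= 17.902 km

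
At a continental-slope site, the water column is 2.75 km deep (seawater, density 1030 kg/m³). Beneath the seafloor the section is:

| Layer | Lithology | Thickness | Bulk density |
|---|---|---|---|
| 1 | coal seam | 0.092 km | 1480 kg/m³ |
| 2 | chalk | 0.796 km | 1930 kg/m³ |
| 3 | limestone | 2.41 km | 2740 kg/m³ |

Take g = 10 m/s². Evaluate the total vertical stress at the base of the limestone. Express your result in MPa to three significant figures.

seawater: 1030 kg/m³ × 10 m/s² × 2750 m = 2.833×10^7 Pa = 28.32 MPa
coal seam: 1480 kg/m³ × 10 m/s² × 92 m = 1.362×10^6 Pa = 1.362 MPa
chalk: 1930 kg/m³ × 10 m/s² × 796 m = 1.536×10^7 Pa = 15.36 MPa
limestone: 2740 kg/m³ × 10 m/s² × 2410 m = 6.603×10^7 Pa = 66.03 MPa
Total = 28.32 + 1.362 + 15.36 + 66.03 = 111.08 MPa

111 MPa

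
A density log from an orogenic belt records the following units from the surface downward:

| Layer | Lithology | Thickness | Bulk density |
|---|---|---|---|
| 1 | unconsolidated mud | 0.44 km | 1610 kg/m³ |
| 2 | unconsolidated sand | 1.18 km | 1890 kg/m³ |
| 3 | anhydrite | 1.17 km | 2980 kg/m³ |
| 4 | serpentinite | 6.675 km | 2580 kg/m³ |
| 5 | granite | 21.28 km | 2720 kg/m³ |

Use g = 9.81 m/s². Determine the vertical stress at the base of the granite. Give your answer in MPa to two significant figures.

800 MPa

unconsolidated mud: 1610 kg/m³ × 9.81 m/s² × 440 m = 6.949×10^6 Pa = 6.949 MPa
unconsolidated sand: 1890 kg/m³ × 9.81 m/s² × 1180 m = 2.188×10^7 Pa = 21.88 MPa
anhydrite: 2980 kg/m³ × 9.81 m/s² × 1170 m = 3.420×10^7 Pa = 34.20 MPa
serpentinite: 2580 kg/m³ × 9.81 m/s² × 6675 m = 1.689×10^8 Pa = 168.9 MPa
granite: 2720 kg/m³ × 9.81 m/s² × 21280 m = 5.678×10^8 Pa = 567.8 MPa
Total = 6.949 + 21.88 + 34.20 + 168.9 + 567.8 = 799.79 MPa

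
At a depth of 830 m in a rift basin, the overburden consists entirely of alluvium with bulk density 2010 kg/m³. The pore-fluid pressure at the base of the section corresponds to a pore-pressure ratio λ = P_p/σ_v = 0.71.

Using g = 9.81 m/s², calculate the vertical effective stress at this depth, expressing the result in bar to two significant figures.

47 bar

Overburden (lithostatic) stress σ_v:
alluvium: 2010 kg/m³ × 9.81 m/s² × 830 m = 1.637×10^7 Pa = 16.37 MPa
Pore pressure P_p = λ·σ_v = 0.71 × 16.37 MPa = 11.62 MPa
Effective stress σ' = σ_v − P_p = 16.37 − 11.62 = 4.7461 MPa = 47.461 bar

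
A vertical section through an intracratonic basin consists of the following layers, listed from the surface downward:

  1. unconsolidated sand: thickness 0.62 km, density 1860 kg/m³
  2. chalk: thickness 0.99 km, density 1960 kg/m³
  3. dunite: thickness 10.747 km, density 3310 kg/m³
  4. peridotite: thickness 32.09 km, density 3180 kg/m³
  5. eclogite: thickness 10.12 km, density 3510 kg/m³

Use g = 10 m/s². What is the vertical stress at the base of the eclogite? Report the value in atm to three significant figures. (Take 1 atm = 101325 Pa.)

17400 atm

unconsolidated sand: 1860 kg/m³ × 10 m/s² × 620 m = 1.153×10^7 Pa = 113.8 atm
chalk: 1960 kg/m³ × 10 m/s² × 990 m = 1.940×10^7 Pa = 191.5 atm
dunite: 3310 kg/m³ × 10 m/s² × 10747 m = 3.557×10^8 Pa = 3511 atm
peridotite: 3180 kg/m³ × 10 m/s² × 32090 m = 1.020×10^9 Pa = 10071 atm
eclogite: 3510 kg/m³ × 10 m/s² × 10120 m = 3.552×10^8 Pa = 3506 atm
Total = 113.8 + 191.5 + 3511 + 10071 + 3506 = 17393 atm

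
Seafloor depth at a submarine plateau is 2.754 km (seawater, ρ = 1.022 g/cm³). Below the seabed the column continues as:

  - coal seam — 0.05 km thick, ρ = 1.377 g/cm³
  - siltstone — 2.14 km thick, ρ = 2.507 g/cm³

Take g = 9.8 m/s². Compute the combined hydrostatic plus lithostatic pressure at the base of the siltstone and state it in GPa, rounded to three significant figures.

0.0808 GPa

seawater: 1022 kg/m³ × 9.8 m/s² × 2754 m = 2.758×10^7 Pa = 0.02758 GPa
coal seam: 1377 kg/m³ × 9.8 m/s² × 50 m = 6.747×10^5 Pa = 6.747×10^-4 GPa
siltstone: 2507 kg/m³ × 9.8 m/s² × 2140 m = 5.258×10^7 Pa = 0.05258 GPa
Total = 0.02758 + 6.747×10^-4 + 0.05258 = 0.080834 GPa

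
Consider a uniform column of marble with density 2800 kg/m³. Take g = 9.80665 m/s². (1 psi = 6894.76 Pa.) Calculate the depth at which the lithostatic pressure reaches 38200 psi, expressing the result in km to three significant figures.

9.59 km

h = P/(ρg) = 38200 psi / (2800 kg/m³ × 9.80665 m/s²) = 2.634×10^8 Pa / 27459 Pa/m = 9591.9 m
= 9.5919 km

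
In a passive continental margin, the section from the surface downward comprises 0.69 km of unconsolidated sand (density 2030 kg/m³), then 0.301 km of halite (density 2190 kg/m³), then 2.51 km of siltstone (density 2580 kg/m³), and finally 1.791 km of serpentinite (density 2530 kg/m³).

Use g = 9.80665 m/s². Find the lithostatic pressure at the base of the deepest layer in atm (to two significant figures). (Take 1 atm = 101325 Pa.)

unconsolidated sand: 2030 kg/m³ × 9.80665 m/s² × 690 m = 1.374×10^7 Pa = 135.6 atm
halite: 2190 kg/m³ × 9.80665 m/s² × 301 m = 6.464×10^6 Pa = 63.80 atm
siltstone: 2580 kg/m³ × 9.80665 m/s² × 2510 m = 6.351×10^7 Pa = 626.8 atm
serpentinite: 2530 kg/m³ × 9.80665 m/s² × 1791 m = 4.444×10^7 Pa = 438.6 atm
Total = 135.6 + 63.80 + 626.8 + 438.6 = 1264.7 atm

1300 atm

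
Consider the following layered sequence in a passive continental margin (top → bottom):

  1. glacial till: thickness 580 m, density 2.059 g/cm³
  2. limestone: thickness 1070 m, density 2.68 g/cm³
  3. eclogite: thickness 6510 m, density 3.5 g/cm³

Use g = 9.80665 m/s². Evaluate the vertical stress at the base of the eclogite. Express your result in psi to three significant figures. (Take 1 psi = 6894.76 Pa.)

glacial till: 2059 kg/m³ × 9.80665 m/s² × 580 m = 1.171×10^7 Pa = 1699 psi
limestone: 2680 kg/m³ × 9.80665 m/s² × 1070 m = 2.812×10^7 Pa = 4079 psi
eclogite: 3500 kg/m³ × 9.80665 m/s² × 6510 m = 2.234×10^8 Pa = 32408 psi
Total = 1699 + 4079 + 32408 = 38185 psi

38200 psi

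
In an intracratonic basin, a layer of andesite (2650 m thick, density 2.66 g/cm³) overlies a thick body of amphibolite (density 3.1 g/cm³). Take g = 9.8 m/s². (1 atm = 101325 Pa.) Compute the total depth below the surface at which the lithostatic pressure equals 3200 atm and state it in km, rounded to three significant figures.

Pressure at base of upper layers: 2660×9.8×2650 = 6.908×10^7 Pa = 681.8 atm
Remaining pressure to be supplied by amphibolite: 3.242×10^8 − 6.908×10^7 = 2.552×10^8 Pa
Additional depth in amphibolite = 2.552×10^8 Pa / (3100 kg/m³ × 9.8 m/s²) = 8398.9 m
Total depth = 2650 m + 8398.9 m = 11049 m
= 11.049 km

11.0 km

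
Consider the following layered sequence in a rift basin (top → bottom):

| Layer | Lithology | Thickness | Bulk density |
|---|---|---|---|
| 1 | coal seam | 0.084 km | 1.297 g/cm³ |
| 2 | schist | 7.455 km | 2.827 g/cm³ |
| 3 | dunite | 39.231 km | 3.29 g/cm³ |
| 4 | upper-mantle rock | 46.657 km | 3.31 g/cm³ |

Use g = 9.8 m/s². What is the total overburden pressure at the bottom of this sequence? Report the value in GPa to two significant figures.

coal seam: 1297 kg/m³ × 9.8 m/s² × 84 m = 1.068×10^6 Pa = 1.068×10^-3 GPa
schist: 2827 kg/m³ × 9.8 m/s² × 7455 m = 2.065×10^8 Pa = 0.2065 GPa
dunite: 3290 kg/m³ × 9.8 m/s² × 39231 m = 1.265×10^9 Pa = 1.265 GPa
upper-mantle rock: 3310 kg/m³ × 9.8 m/s² × 46657 m = 1.513×10^9 Pa = 1.513 GPa
Total = 1.068×10^-3 + 0.2065 + 1.265 + 1.513 = 2.9860 GPa

3.0 GPa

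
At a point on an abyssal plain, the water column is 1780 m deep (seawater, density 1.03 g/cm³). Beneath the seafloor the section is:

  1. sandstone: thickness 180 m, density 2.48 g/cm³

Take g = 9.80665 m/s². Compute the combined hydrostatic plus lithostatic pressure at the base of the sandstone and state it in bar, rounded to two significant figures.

seawater: 1030 kg/m³ × 9.80665 m/s² × 1780 m = 1.798×10^7 Pa = 179.8 bar
sandstone: 2480 kg/m³ × 9.80665 m/s² × 180 m = 4.378×10^6 Pa = 43.78 bar
Total = 179.8 + 43.78 = 223.57 bar

220 bar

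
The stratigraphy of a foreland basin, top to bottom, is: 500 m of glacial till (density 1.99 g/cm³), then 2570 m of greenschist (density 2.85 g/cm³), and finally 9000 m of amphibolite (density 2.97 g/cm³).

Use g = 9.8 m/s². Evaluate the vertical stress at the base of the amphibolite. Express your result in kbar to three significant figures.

glacial till: 1990 kg/m³ × 9.8 m/s² × 500 m = 9.751×10^6 Pa = 0.09751 kbar
greenschist: 2850 kg/m³ × 9.8 m/s² × 2570 m = 7.178×10^7 Pa = 0.7178 kbar
amphibolite: 2970 kg/m³ × 9.8 m/s² × 9000 m = 2.620×10^8 Pa = 2.620 kbar
Total = 0.09751 + 0.7178 + 2.620 = 3.4349 kbar

3.43 kbar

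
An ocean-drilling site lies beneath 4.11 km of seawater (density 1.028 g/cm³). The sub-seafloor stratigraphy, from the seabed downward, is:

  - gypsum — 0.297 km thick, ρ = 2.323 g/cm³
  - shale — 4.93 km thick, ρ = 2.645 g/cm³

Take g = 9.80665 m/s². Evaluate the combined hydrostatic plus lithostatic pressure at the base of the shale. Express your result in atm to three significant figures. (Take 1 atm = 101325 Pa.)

seawater: 1028 kg/m³ × 9.80665 m/s² × 4110 m = 4.143×10^7 Pa = 408.9 atm
gypsum: 2323 kg/m³ × 9.80665 m/s² × 297 m = 6.766×10^6 Pa = 66.77 atm
shale: 2645 kg/m³ × 9.80665 m/s² × 4930 m = 1.279×10^8 Pa = 1262 atm
Total = 408.9 + 66.77 + 1262 = 1737.7 atm

1740 atm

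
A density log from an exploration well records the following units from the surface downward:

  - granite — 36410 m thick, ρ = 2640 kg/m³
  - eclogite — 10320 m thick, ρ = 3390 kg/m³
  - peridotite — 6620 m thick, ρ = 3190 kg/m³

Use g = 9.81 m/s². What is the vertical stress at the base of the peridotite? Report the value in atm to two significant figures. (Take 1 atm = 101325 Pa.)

15000 atm

granite: 2640 kg/m³ × 9.81 m/s² × 36410 m = 9.430×10^8 Pa = 9306 atm
eclogite: 3390 kg/m³ × 9.81 m/s² × 10320 m = 3.432×10^8 Pa = 3387 atm
peridotite: 3190 kg/m³ × 9.81 m/s² × 6620 m = 2.072×10^8 Pa = 2045 atm
Total = 9306 + 3387 + 2045 = 14738 atm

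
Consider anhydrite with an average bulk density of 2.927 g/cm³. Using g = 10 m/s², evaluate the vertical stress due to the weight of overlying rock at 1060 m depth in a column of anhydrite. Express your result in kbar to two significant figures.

anhydrite: 2927 kg/m³ × 10 m/s² × 1060 m = 3.103×10^7 Pa = 0.3103 kbar

0.31 kbar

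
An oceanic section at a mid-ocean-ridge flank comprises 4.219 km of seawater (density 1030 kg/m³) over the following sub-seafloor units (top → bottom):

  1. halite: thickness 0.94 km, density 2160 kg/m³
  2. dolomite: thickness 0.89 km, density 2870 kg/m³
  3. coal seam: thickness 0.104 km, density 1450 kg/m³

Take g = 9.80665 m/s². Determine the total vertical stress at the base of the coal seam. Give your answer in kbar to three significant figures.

seawater: 1030 kg/m³ × 9.80665 m/s² × 4219 m = 4.262×10^7 Pa = 0.4262 kbar
halite: 2160 kg/m³ × 9.80665 m/s² × 940 m = 1.991×10^7 Pa = 0.1991 kbar
dolomite: 2870 kg/m³ × 9.80665 m/s² × 890 m = 2.505×10^7 Pa = 0.2505 kbar
coal seam: 1450 kg/m³ × 9.80665 m/s² × 104 m = 1.479×10^6 Pa = 0.01479 kbar
Total = 0.4262 + 0.1991 + 0.2505 + 0.01479 = 0.89055 kbar

0.891 kbar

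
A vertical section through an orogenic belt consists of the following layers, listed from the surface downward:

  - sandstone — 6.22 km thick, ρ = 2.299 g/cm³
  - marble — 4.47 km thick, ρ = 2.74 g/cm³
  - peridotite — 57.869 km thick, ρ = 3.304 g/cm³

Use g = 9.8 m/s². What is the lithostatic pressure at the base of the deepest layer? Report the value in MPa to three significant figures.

2130 MPa

sandstone: 2299 kg/m³ × 9.8 m/s² × 6220 m = 1.401×10^8 Pa = 140.1 MPa
marble: 2740 kg/m³ × 9.8 m/s² × 4470 m = 1.200×10^8 Pa = 120.0 MPa
peridotite: 3304 kg/m³ × 9.8 m/s² × 57869 m = 1.874×10^9 Pa = 1874 MPa
Total = 140.1 + 120.0 + 1874 = 2133.9 MPa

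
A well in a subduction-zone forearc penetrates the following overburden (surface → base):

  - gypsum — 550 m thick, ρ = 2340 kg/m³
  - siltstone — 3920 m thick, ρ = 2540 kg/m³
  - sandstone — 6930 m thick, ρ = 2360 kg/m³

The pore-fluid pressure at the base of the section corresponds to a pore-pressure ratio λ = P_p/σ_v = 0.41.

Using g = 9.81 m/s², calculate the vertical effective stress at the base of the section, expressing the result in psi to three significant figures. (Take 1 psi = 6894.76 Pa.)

23200 psi

Overburden (lithostatic) stress σ_v:
gypsum: 2340 kg/m³ × 9.81 m/s² × 550 m = 1.263×10^7 Pa = 12.63 MPa
siltstone: 2540 kg/m³ × 9.81 m/s² × 3920 m = 9.768×10^7 Pa = 97.68 MPa
sandstone: 2360 kg/m³ × 9.81 m/s² × 6930 m = 1.604×10^8 Pa = 160.4 MPa
Total = 12.63 + 97.68 + 160.4 = 270.74 MPa
Pore pressure P_p = λ·σ_v = 0.41 × 270.7 MPa = 111.0 MPa
Effective stress σ' = σ_v − P_p = 270.7 − 111.0 = 159.74 MPa = 23168 psi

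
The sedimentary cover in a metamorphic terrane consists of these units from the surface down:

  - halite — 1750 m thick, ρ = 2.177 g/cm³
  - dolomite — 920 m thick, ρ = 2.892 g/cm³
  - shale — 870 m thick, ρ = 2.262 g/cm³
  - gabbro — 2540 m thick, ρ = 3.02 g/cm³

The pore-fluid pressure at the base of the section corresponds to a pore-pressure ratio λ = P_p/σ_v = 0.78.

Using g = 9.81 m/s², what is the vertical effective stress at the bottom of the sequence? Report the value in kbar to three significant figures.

0.348 kbar

Overburden (lithostatic) stress σ_v:
halite: 2177 kg/m³ × 9.81 m/s² × 1750 m = 3.737×10^7 Pa = 37.37 MPa
dolomite: 2892 kg/m³ × 9.81 m/s² × 920 m = 2.610×10^7 Pa = 26.10 MPa
shale: 2262 kg/m³ × 9.81 m/s² × 870 m = 1.931×10^7 Pa = 19.31 MPa
gabbro: 3020 kg/m³ × 9.81 m/s² × 2540 m = 7.525×10^7 Pa = 75.25 MPa
Total = 37.37 + 26.10 + 19.31 + 75.25 = 158.03 MPa
Pore pressure P_p = λ·σ_v = 0.78 × 158.0 MPa = 123.3 MPa
Effective stress σ' = σ_v − P_p = 158.0 − 123.3 = 34.767 MPa = 0.34767 kbar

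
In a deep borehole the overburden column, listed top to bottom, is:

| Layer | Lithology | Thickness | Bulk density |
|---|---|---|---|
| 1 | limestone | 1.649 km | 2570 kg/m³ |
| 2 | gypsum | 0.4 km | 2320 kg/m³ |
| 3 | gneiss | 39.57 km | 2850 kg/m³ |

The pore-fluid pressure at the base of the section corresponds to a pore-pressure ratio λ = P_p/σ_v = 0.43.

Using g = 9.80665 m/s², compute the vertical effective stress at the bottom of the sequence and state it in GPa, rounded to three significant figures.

Overburden (lithostatic) stress σ_v:
limestone: 2570 kg/m³ × 9.80665 m/s² × 1649 m = 4.156×10^7 Pa = 41.56 MPa
gypsum: 2320 kg/m³ × 9.80665 m/s² × 400 m = 9.101×10^6 Pa = 9.101 MPa
gneiss: 2850 kg/m³ × 9.80665 m/s² × 39570 m = 1.106×10^9 Pa = 1106 MPa
Total = 41.56 + 9.101 + 1106 = 1156.6 MPa
Pore pressure P_p = λ·σ_v = 0.43 × 1157 MPa = 497.3 MPa
Effective stress σ' = σ_v − P_p = 1157 − 497.3 = 659.26 MPa = 0.65926 GPa

0.659 GPa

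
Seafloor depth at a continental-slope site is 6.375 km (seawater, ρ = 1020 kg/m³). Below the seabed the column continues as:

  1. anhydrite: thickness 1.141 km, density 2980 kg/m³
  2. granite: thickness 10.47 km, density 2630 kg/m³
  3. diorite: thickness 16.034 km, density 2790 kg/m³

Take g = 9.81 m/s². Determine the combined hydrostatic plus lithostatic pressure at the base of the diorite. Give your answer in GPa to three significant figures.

seawater: 1020 kg/m³ × 9.81 m/s² × 6375 m = 6.379×10^7 Pa = 0.06379 GPa
anhydrite: 2980 kg/m³ × 9.81 m/s² × 1141 m = 3.336×10^7 Pa = 0.03336 GPa
granite: 2630 kg/m³ × 9.81 m/s² × 10470 m = 2.701×10^8 Pa = 0.2701 GPa
diorite: 2790 kg/m³ × 9.81 m/s² × 16034 m = 4.388×10^8 Pa = 0.4388 GPa
Total = 0.06379 + 0.03336 + 0.2701 + 0.4388 = 0.80612 GPa

0.806 GPa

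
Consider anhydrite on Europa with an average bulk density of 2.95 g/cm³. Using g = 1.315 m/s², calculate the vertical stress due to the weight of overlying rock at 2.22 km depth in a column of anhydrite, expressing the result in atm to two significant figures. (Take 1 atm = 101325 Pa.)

anhydrite: 2950 kg/m³ × 1.315 m/s² × 2220 m = 8.612×10^6 Pa = 84.99 atm

85 atm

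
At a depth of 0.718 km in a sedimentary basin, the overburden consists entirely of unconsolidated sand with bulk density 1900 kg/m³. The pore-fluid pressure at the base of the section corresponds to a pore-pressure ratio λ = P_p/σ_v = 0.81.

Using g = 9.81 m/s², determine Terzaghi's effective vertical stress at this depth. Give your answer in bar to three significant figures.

Overburden (lithostatic) stress σ_v:
unconsolidated sand: 1900 kg/m³ × 9.81 m/s² × 718 m = 1.338×10^7 Pa = 13.38 MPa
Pore pressure P_p = λ·σ_v = 0.81 × 13.38 MPa = 10.84 MPa
Effective stress σ' = σ_v − P_p = 13.38 − 10.84 = 2.5427 MPa = 25.427 bar

25.4 bar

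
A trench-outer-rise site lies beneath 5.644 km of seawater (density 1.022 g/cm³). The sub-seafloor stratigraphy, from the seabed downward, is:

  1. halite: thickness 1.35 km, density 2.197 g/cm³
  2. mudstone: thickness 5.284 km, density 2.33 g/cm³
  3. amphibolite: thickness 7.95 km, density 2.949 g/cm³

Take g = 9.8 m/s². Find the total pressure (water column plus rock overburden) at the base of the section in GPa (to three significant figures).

0.436 GPa

seawater: 1022 kg/m³ × 9.8 m/s² × 5644 m = 5.653×10^7 Pa = 0.05653 GPa
halite: 2197 kg/m³ × 9.8 m/s² × 1350 m = 2.907×10^7 Pa = 0.02907 GPa
mudstone: 2330 kg/m³ × 9.8 m/s² × 5284 m = 1.207×10^8 Pa = 0.1207 GPa
amphibolite: 2949 kg/m³ × 9.8 m/s² × 7950 m = 2.298×10^8 Pa = 0.2298 GPa
Total = 0.05653 + 0.02907 + 0.1207 + 0.2298 = 0.43601 GPa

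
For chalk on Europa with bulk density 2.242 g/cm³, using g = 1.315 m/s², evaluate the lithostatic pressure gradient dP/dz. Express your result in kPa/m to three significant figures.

2.95 kPa/m

dP/dz = ρg = 2242 kg/m³ × 1.315 m/s² = 2948.2 Pa/m
= 2948.2 Pa/m × (1 kPa/m / 1000.0 Pa/m) = 2.9482 kPa/m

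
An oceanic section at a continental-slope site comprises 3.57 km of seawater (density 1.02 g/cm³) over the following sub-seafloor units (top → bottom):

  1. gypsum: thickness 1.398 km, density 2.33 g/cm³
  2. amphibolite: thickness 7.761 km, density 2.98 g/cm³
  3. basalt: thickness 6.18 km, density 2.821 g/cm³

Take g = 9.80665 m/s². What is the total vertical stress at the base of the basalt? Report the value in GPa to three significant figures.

seawater: 1020 kg/m³ × 9.80665 m/s² × 3570 m = 3.571×10^7 Pa = 0.03571 GPa
gypsum: 2330 kg/m³ × 9.80665 m/s² × 1398 m = 3.194×10^7 Pa = 0.03194 GPa
amphibolite: 2980 kg/m³ × 9.80665 m/s² × 7761 m = 2.268×10^8 Pa = 0.2268 GPa
basalt: 2821 kg/m³ × 9.80665 m/s² × 6180 m = 1.710×10^8 Pa = 0.1710 GPa
Total = 0.03571 + 0.03194 + 0.2268 + 0.1710 = 0.46543 GPa

0.465 GPa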